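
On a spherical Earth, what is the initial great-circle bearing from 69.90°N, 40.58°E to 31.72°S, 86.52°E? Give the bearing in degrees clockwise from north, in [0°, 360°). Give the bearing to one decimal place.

Δλ = 86.52 − 40.58 = 45.94°.
θ = atan2( sin Δλ · cos φ₂ , cos φ₁ · sin φ₂ − sin φ₁ · cos φ₂ · cos Δλ )
  = atan2(0.61127, -0.73619) = 140.297° → normalised to [0°, 360°): 140.297°.

140.3°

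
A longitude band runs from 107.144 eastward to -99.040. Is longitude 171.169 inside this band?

Band width going east from +107.144° to -99.040°: ((-99.040 − 107.144) mod 360) = 153.816°.
Offset of +171.169° east of the west edge: ((171.169 − 107.144) mod 360) = 64.025°.
64.025° ≤ 153.816° ⇒ inside.

Yes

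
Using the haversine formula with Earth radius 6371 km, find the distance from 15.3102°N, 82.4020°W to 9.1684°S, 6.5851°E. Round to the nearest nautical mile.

5490 nmi

Δλ = 6.5851 − -82.4020 = 88.9871°.
Δφ = -9.1684 − 15.3102 = -24.4786°.
a = sin²(Δφ/2) + cos φ₁ · cos φ₂ · sin²(Δλ/2) = 0.512620.
c = 2·atan2(√a, √(1−a)) = 1.59604 rad → d = 6371·c ≈ 10168.36 km ≈ 5490.48 nmi.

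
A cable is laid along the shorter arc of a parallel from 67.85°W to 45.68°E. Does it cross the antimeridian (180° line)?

No

Signed shortest Δλ = ((45.68 − -67.85 + 180) mod 360) − 180 = 113.53°.
Going east by 113.53° from -67.85° reaches +45.68° without touching 180°.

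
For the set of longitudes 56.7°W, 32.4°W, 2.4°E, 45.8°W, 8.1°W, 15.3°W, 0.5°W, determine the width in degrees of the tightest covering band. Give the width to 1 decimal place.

Sort the longitudes: -56.7°, -45.8°, -32.4°, -15.3°, -8.1°, -0.5°, +2.4°.
Eastward gaps between consecutive values (wrapping around): 10.9°, 13.4°, 17.1°, 7.2°, 7.6°, 2.9°, 300.9°.
Largest gap = 300.9° ⇒ minimal covering band is its complement: 360° − 300.9° = 59.1°.
Band runs from -56.7° eastward to +2.4°.

59.1°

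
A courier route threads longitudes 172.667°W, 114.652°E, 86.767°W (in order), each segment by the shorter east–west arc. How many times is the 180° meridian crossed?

Leg 1: -172.667° → +114.652°, shortest Δλ = -72.681° (west) — crosses 180°.
Leg 2: +114.652° → -86.767°, shortest Δλ = 158.581° (east) — crosses 180°.
Total crossings: 2.

2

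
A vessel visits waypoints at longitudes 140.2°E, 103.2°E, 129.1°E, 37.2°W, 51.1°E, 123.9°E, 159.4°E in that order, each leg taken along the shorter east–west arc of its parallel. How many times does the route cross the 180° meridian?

0

Leg 1: +140.2° → +103.2°, shortest Δλ = -37.0° (west) — does not cross 180°.
Leg 2: +103.2° → +129.1°, shortest Δλ = 25.9° (east) — does not cross 180°.
Leg 3: +129.1° → -37.2°, shortest Δλ = -166.3° (west) — does not cross 180°.
Leg 4: -37.2° → +51.1°, shortest Δλ = 88.3° (east) — does not cross 180°.
Leg 5: +51.1° → +123.9°, shortest Δλ = 72.8° (east) — does not cross 180°.
Leg 6: +123.9° → +159.4°, shortest Δλ = 35.5° (east) — does not cross 180°.
Total crossings: 0.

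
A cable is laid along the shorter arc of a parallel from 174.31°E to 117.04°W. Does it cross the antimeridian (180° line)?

Naïve |-117.04 − 174.31| = 291.35° > 180°, so the shorter arc goes the other way round — across 180°.
Signed shortest Δλ = ((-117.04 − 174.31 + 180) mod 360) − 180 = 68.65°.
Going east by 68.65° from +174.31° passes through 180° before reaching -117.04°.

Yes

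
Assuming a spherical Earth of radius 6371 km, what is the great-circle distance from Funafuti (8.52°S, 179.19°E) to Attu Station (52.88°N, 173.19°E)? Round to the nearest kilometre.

6851 km

Δλ = 173.19 − 179.19 = -6.00°.
Δφ = 52.88 − -8.52 = 61.40°.
a = sin²(Δφ/2) + cos φ₁ · cos φ₂ · sin²(Δλ/2) = 0.262289.
c = 2·atan2(√a, √(1−a)) = 1.07535 rad → d = 6371·c ≈ 6851.07 km.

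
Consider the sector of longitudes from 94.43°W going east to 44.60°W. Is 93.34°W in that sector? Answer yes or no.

Yes

Band width going east from -94.43° to -44.60°: ((-44.60 − -94.43) mod 360) = 49.83°.
Offset of -93.34° east of the west edge: ((-93.34 − -94.43) mod 360) = 1.09°.
1.09° ≤ 49.83° ⇒ inside.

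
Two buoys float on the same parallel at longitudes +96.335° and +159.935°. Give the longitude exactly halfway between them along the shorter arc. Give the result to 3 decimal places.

Signed shortest Δλ from +96.335° to +159.935° is +63.600°.
Midpoint longitude = +96.335° + (+63.600°)/2 = +96.335° + 31.800° = +128.135°.

+128.135°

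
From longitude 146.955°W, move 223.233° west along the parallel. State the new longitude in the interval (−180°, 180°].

10.188°W

Start at -146.955°; shift −223.233° → -370.188°.
-370.188° lies outside (−180°, 180°]; add 360° → -10.188°.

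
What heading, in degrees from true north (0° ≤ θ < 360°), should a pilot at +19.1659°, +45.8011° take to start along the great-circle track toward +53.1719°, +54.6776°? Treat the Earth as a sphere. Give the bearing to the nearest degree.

Δλ = 54.6776 − 45.8011 = 8.8765°.
θ = atan2( sin Δλ · cos φ₂ , cos φ₁ · sin φ₂ − sin φ₁ · cos φ₂ · cos Δλ )
  = atan2(0.09249, 0.56164) = 9.352° → normalised to [0°, 360°): 9.352°.

9°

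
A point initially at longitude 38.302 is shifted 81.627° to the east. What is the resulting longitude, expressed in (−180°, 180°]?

+119.929°

Start at +38.302°; shift +81.627° → +119.929°.
+119.929° already lies in (−180°, 180°].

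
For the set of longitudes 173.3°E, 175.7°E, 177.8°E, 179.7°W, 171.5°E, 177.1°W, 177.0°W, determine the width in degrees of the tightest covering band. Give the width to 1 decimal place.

11.5°

Sort the longitudes: -179.7°, -177.1°, -177.0°, +171.5°, +173.3°, +175.7°, +177.8°.
Eastward gaps between consecutive values (wrapping around): 2.6°, 0.1°, 348.5°, 1.8°, 2.4°, 2.1°, 2.5°.
Largest gap = 348.5° ⇒ minimal covering band is its complement: 360° − 348.5° = 11.5°.
Band runs from +171.5° eastward to -177.0°, crossing the antimeridian.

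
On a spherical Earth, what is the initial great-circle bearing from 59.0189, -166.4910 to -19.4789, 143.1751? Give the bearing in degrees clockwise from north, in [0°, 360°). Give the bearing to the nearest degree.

Δλ = 143.1751 − -166.4910 = 309.6661°; wrapped into (−180°, 180°]: -50.3339°.
θ = atan2( sin Δλ · cos φ₂ , cos φ₁ · sin φ₂ − sin φ₁ · cos φ₂ · cos Δλ )
  = atan2(-0.72572, -0.68758) = -133.454° → normalised to [0°, 360°): 226.546°.

227°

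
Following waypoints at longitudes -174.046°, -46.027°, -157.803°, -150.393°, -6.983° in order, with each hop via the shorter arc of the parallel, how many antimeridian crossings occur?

Leg 1: -174.046° → -46.027°, shortest Δλ = 128.019° (east) — does not cross 180°.
Leg 2: -46.027° → -157.803°, shortest Δλ = -111.776° (west) — does not cross 180°.
Leg 3: -157.803° → -150.393°, shortest Δλ = 7.41° (east) — does not cross 180°.
Leg 4: -150.393° → -6.983°, shortest Δλ = 143.41° (east) — does not cross 180°.
Total crossings: 0.

0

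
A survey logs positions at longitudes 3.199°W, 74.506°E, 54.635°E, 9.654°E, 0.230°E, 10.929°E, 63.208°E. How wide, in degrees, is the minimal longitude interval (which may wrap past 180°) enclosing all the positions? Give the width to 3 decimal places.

77.705°

Sort the longitudes: -3.199°, +0.230°, +9.654°, +10.929°, +54.635°, +63.208°, +74.506°.
Eastward gaps between consecutive values (wrapping around): 3.429°, 9.424°, 1.275°, 43.706°, 8.573°, 11.298°, 282.295°.
Largest gap = 282.295° ⇒ minimal covering band is its complement: 360° − 282.295° = 77.705°.
Band runs from -3.199° eastward to +74.506°.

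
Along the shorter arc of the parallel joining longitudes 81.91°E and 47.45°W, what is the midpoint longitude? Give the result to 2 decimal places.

Signed shortest Δλ from +81.91° to -47.45° is -129.36°.
Midpoint longitude = +81.91° + (-129.36°)/2 = +81.91° − 64.68° = +17.23°.

17.23°E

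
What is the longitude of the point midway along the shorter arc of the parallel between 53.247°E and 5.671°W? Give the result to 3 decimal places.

Signed shortest Δλ from +53.247° to -5.671° is -58.918°.
Midpoint longitude = +53.247° + (-58.918°)/2 = +53.247° − 29.459° = +23.788°.

23.788°E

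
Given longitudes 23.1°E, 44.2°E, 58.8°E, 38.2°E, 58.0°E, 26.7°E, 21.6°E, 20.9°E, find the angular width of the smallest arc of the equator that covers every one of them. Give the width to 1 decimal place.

Sort the longitudes: +20.9°, +21.6°, +23.1°, +26.7°, +38.2°, +44.2°, +58.0°, +58.8°.
Eastward gaps between consecutive values (wrapping around): 0.7°, 1.5°, 3.6°, 11.5°, 6.0°, 13.8°, 0.8°, 322.1°.
Largest gap = 322.1° ⇒ minimal covering band is its complement: 360° − 322.1° = 37.9°.
Band runs from +20.9° eastward to +58.8°.

37.9°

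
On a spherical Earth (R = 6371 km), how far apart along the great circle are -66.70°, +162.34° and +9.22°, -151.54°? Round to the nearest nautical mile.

4978 nmi

Δλ = -151.54 − 162.34 = -313.88°; wrapped into (−180°, 180°]: 46.12°.
Δφ = 9.22 − -66.70 = 75.92°.
a = sin²(Δφ/2) + cos φ₁ · cos φ₂ · sin²(Δλ/2) = 0.438264.
c = 2·atan2(√a, √(1−a)) = 1.44701 rad → d = 6371·c ≈ 9218.89 km ≈ 4977.80 nmi.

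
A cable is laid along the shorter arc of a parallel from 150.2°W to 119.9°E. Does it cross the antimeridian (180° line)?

Yes

Naïve |119.9 − -150.2| = 270.1° > 180°, so the shorter arc goes the other way round — across 180°.
Signed shortest Δλ = ((119.9 − -150.2 + 180) mod 360) − 180 = -89.9°.
Going west by 89.9° from -150.2° passes through 180° before reaching +119.9°.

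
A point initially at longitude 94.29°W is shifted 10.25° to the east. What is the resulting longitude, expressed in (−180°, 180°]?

84.04°W

Start at -94.29°; shift +10.25° → -84.04°.
-84.04° already lies in (−180°, 180°].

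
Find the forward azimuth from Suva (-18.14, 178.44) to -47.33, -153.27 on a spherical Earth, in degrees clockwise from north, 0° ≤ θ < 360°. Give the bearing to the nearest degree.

148°

Δλ = -153.27 − 178.44 = -331.71°; wrapped into (−180°, 180°]: 28.29°.
θ = atan2( sin Δλ · cos φ₂ , cos φ₁ · sin φ₂ − sin φ₁ · cos φ₂ · cos Δλ )
  = atan2(0.32122, -0.51291) = 147.942° → normalised to [0°, 360°): 147.942°.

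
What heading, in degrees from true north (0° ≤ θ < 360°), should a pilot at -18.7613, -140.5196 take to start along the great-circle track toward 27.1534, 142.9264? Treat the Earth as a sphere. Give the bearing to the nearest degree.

300°

Δλ = 142.9264 − -140.5196 = 283.4460°; wrapped into (−180°, 180°]: -76.5540°.
θ = atan2( sin Δλ · cos φ₂ , cos φ₁ · sin φ₂ − sin φ₁ · cos φ₂ · cos Δλ )
  = atan2(-0.86540, 0.49867) = -60.048° → normalised to [0°, 360°): 299.952°.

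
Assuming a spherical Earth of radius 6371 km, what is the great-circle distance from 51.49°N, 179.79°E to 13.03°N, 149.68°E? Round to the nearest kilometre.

Δλ = 149.68 − 179.79 = -30.11°.
Δφ = 13.03 − 51.49 = -38.46°.
a = sin²(Δφ/2) + cos φ₁ · cos φ₂ · sin²(Δλ/2) = 0.149406.
c = 2·atan2(√a, √(1−a)) = 0.79373 rad → d = 6371·c ≈ 5056.88 km.

5057 km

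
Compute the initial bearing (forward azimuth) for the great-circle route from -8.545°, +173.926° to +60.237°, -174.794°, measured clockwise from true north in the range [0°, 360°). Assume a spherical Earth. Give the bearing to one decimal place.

6.0°

Δλ = -174.794 − 173.926 = -348.720°; wrapped into (−180°, 180°]: 11.280°.
θ = atan2( sin Δλ · cos φ₂ , cos φ₁ · sin φ₂ − sin φ₁ · cos φ₂ · cos Δλ )
  = atan2(0.09710, 0.93079) = 5.956° → normalised to [0°, 360°): 5.956°.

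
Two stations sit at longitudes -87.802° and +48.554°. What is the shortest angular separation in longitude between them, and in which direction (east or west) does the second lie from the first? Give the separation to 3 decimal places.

136.356° east

Raw difference: 48.554 − -87.802 = 136.356°.
Normalise into (−180°, 180°]: 136.356° stays 136.356°.
Positive ⇒ the second point lies to the east; separation 136.356°.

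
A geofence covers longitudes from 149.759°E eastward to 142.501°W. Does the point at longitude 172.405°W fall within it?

Band width going east from +149.759° to -142.501°: ((-142.501 − 149.759) mod 360) = 67.740°.
Offset of -172.405° east of the west edge: ((-172.405 − 149.759) mod 360) = 37.836°.
37.836° ≤ 67.740° ⇒ inside.

Yes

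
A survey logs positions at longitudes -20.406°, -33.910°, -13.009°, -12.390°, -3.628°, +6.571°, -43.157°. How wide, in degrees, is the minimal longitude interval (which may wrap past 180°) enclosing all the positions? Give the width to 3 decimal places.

49.728°

Sort the longitudes: -43.157°, -33.910°, -20.406°, -13.009°, -12.390°, -3.628°, +6.571°.
Eastward gaps between consecutive values (wrapping around): 9.247°, 13.504°, 7.397°, 0.619°, 8.762°, 10.199°, 310.272°.
Largest gap = 310.272° ⇒ minimal covering band is its complement: 360° − 310.272° = 49.728°.
Band runs from -43.157° eastward to +6.571°.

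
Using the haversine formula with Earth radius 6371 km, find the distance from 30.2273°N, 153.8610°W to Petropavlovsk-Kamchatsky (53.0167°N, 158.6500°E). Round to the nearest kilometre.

4572 km

Δλ = 158.6500 − -153.8610 = 312.5110°; wrapped into (−180°, 180°]: -47.4890°.
Δφ = 53.0167 − 30.2273 = 22.7894°.
a = sin²(Δφ/2) + cos φ₁ · cos φ₂ · sin²(Δλ/2) = 0.123308.
c = 2·atan2(√a, √(1−a)) = 0.71760 rad → d = 6371·c ≈ 4571.85 km.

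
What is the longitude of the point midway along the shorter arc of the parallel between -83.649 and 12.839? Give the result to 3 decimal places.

-35.405°

Signed shortest Δλ from -83.649° to +12.839° is +96.488°.
Midpoint longitude = -83.649° + (+96.488°)/2 = -83.649° + 48.244° = -35.405°.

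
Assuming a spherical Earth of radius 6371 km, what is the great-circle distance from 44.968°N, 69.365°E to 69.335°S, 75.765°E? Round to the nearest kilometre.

Δλ = 75.765 − 69.365 = 6.400°.
Δφ = -69.335 − 44.968 = -114.303°.
a = sin²(Δφ/2) + cos φ₁ · cos φ₂ · sin²(Δλ/2) = 0.706559.
c = 2·atan2(√a, √(1−a)) = 1.99667 rad → d = 6371·c ≈ 12720.80 km.

12721 km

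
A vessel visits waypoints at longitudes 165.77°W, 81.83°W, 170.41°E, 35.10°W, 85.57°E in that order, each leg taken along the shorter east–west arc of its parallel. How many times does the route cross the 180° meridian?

2

Leg 1: -165.77° → -81.83°, shortest Δλ = 83.94° (east) — does not cross 180°.
Leg 2: -81.83° → +170.41°, shortest Δλ = -107.76° (west) — crosses 180°.
Leg 3: +170.41° → -35.10°, shortest Δλ = 154.49° (east) — crosses 180°.
Leg 4: -35.10° → +85.57°, shortest Δλ = 120.67° (east) — does not cross 180°.
Total crossings: 2.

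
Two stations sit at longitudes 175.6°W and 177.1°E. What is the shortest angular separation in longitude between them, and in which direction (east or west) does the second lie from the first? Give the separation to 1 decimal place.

Raw difference: 177.1 − -175.6 = 352.7°.
Normalise into (−180°, 180°]: 352.7° − 360° = -7.3°.
Negative ⇒ the second point lies to the west; separation 7.3°.

7.3° west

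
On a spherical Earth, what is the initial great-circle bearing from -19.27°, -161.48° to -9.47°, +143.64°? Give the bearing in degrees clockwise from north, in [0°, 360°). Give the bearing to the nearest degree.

272°

Δλ = 143.64 − -161.48 = 305.12°; wrapped into (−180°, 180°]: -54.88°.
θ = atan2( sin Δλ · cos φ₂ , cos φ₁ · sin φ₂ − sin φ₁ · cos φ₂ · cos Δλ )
  = atan2(-0.80680, 0.03196) = -87.732° → normalised to [0°, 360°): 272.268°.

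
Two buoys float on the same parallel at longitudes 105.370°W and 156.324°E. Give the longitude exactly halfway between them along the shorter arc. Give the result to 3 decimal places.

Signed shortest Δλ from -105.370° to +156.324° is -98.306°.
Midpoint longitude = -105.370° + (-98.306°)/2 = -105.370° − 49.153° = -154.523°.
(The naïve average (-105.370 + +156.324)/2 = 25.477° is on the wrong side of the globe.)

154.523°W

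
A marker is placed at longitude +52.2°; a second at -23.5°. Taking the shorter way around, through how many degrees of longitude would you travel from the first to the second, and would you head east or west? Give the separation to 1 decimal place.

75.7° west

Raw difference: -23.5 − 52.2 = -75.7°.
Normalise into (−180°, 180°]: -75.7° stays -75.7°.
Negative ⇒ the second point lies to the west; separation 75.7°.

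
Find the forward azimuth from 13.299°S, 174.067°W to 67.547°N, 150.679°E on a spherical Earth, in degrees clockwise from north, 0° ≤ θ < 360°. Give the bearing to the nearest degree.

Δλ = 150.679 − -174.067 = 324.746°; wrapped into (−180°, 180°]: -35.254°.
θ = atan2( sin Δλ · cos φ₂ , cos φ₁ · sin φ₂ − sin φ₁ · cos φ₂ · cos Δλ )
  = atan2(-0.22045, 0.97115) = -12.789° → normalised to [0°, 360°): 347.211°.

347°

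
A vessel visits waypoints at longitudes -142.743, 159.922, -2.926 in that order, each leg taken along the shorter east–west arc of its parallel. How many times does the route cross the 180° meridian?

Leg 1: -142.743° → +159.922°, shortest Δλ = -57.335° (west) — crosses 180°.
Leg 2: +159.922° → -2.926°, shortest Δλ = -162.848° (west) — does not cross 180°.
Total crossings: 1.

1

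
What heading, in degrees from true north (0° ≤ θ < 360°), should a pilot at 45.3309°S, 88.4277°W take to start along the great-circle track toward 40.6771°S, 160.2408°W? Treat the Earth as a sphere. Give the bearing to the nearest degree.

248°

Δλ = -160.2408 − -88.4277 = -71.8131°.
θ = atan2( sin Δλ · cos φ₂ , cos φ₁ · sin φ₂ − sin φ₁ · cos φ₂ · cos Δλ )
  = atan2(-0.72051, -0.28988) = -111.916° → normalised to [0°, 360°): 248.084°.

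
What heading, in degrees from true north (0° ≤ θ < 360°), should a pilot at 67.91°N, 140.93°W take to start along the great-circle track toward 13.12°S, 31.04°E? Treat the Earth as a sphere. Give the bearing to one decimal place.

9.6°

Δλ = 31.04 − -140.93 = 171.97°.
θ = atan2( sin Δλ · cos φ₂ , cos φ₁ · sin φ₂ − sin φ₁ · cos φ₂ · cos Δλ )
  = atan2(0.13605, 0.80820) = 9.555° → normalised to [0°, 360°): 9.555°.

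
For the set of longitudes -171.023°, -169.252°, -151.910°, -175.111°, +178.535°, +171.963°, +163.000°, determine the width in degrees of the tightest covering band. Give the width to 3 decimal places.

Sort the longitudes: -175.111°, -171.023°, -169.252°, -151.910°, +163.000°, +171.963°, +178.535°.
Eastward gaps between consecutive values (wrapping around): 4.088°, 1.771°, 17.342°, 314.910°, 8.963°, 6.572°, 6.354°.
Largest gap = 314.910° ⇒ minimal covering band is its complement: 360° − 314.910° = 45.090°.
Band runs from +163.000° eastward to -151.910°, crossing the antimeridian.

45.090°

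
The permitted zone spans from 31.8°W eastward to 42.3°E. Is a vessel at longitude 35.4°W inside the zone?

Band width going east from -31.8° to +42.3°: ((42.3 − -31.8) mod 360) = 74.1°.
Offset of -35.4° east of the west edge: ((-35.4 − -31.8) mod 360) = 356.4°.
356.4° > 74.1° ⇒ outside.

No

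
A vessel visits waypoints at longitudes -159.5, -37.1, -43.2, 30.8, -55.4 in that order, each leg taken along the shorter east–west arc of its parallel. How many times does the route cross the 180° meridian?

0

Leg 1: -159.5° → -37.1°, shortest Δλ = 122.4° (east) — does not cross 180°.
Leg 2: -37.1° → -43.2°, shortest Δλ = -6.1° (west) — does not cross 180°.
Leg 3: -43.2° → +30.8°, shortest Δλ = 74.0° (east) — does not cross 180°.
Leg 4: +30.8° → -55.4°, shortest Δλ = -86.2° (west) — does not cross 180°.
Total crossings: 0.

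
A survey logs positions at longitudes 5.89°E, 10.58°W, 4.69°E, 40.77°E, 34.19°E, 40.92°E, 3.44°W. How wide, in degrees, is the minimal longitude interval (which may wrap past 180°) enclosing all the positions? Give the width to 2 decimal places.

51.50°

Sort the longitudes: -10.58°, -3.44°, +4.69°, +5.89°, +34.19°, +40.77°, +40.92°.
Eastward gaps between consecutive values (wrapping around): 7.14°, 8.13°, 1.20°, 28.30°, 6.58°, 0.15°, 308.50°.
Largest gap = 308.50° ⇒ minimal covering band is its complement: 360° − 308.50° = 51.50°.
Band runs from -10.58° eastward to +40.92°.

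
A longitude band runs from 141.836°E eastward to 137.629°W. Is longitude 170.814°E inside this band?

Yes

Band width going east from +141.836° to -137.629°: ((-137.629 − 141.836) mod 360) = 80.535°.
Offset of +170.814° east of the west edge: ((170.814 − 141.836) mod 360) = 28.978°.
28.978° ≤ 80.535° ⇒ inside.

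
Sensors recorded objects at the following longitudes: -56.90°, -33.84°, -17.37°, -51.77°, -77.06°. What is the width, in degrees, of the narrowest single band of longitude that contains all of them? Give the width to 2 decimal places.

59.69°

Sort the longitudes: -77.06°, -56.90°, -51.77°, -33.84°, -17.37°.
Eastward gaps between consecutive values (wrapping around): 20.16°, 5.13°, 17.93°, 16.47°, 300.31°.
Largest gap = 300.31° ⇒ minimal covering band is its complement: 360° − 300.31° = 59.69°.
Band runs from -77.06° eastward to -17.37°.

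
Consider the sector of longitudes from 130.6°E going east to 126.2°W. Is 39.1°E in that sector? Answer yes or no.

Band width going east from +130.6° to -126.2°: ((-126.2 − 130.6) mod 360) = 103.2°.
Offset of +39.1° east of the west edge: ((39.1 − 130.6) mod 360) = 268.5°.
268.5° > 103.2° ⇒ outside.

No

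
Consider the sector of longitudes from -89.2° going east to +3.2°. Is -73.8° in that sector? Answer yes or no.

Yes

Band width going east from -89.2° to +3.2°: ((3.2 − -89.2) mod 360) = 92.4°.
Offset of -73.8° east of the west edge: ((-73.8 − -89.2) mod 360) = 15.4°.
15.4° ≤ 92.4° ⇒ inside.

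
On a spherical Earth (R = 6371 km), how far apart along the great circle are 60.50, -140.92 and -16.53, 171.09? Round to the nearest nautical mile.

Δλ = 171.09 − -140.92 = 312.01°; wrapped into (−180°, 180°]: -47.99°.
Δφ = -16.53 − 60.50 = -77.03°.
a = sin²(Δφ/2) + cos φ₁ · cos φ₂ · sin²(Δλ/2) = 0.465846.
c = 2·atan2(√a, √(1−a)) = 1.50244 rad → d = 6371·c ≈ 9572.01 km ≈ 5168.47 nmi.

5168 nmi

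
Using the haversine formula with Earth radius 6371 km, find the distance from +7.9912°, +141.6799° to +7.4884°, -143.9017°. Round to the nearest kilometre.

8187 km

Δλ = -143.9017 − 141.6799 = -285.5816°; wrapped into (−180°, 180°]: 74.4184°.
Δφ = 7.4884 − 7.9912 = -0.5028°.
a = sin²(Δφ/2) + cos φ₁ · cos φ₂ · sin²(Δλ/2) = 0.359074.
c = 2·atan2(√a, √(1−a)) = 1.28507 rad → d = 6371·c ≈ 8187.20 km.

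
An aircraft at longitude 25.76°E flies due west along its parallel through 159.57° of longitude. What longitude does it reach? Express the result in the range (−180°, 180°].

Start at +25.76°; shift −159.57° → -133.81°.
-133.81° already lies in (−180°, 180°].

133.81°W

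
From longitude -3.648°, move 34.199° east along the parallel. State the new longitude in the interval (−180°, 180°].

+30.551°

Start at -3.648°; shift +34.199° → +30.551°.
+30.551° already lies in (−180°, 180°].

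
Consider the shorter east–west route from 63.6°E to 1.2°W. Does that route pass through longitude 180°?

No

Signed shortest Δλ = ((-1.2 − 63.6 + 180) mod 360) − 180 = -64.8°.
Going west by 64.8° from +63.6° reaches -1.2° without touching 180°.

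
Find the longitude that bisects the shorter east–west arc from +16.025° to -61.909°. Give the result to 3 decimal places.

Signed shortest Δλ from +16.025° to -61.909° is -77.934°.
Midpoint longitude = +16.025° + (-77.934°)/2 = +16.025° − 38.967° = -22.942°.

-22.942°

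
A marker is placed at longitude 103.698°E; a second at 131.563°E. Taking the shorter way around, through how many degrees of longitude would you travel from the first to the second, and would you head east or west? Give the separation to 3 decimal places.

27.865° east

Raw difference: 131.563 − 103.698 = 27.865°.
Normalise into (−180°, 180°]: 27.865° stays 27.865°.
Positive ⇒ the second point lies to the east; separation 27.865°.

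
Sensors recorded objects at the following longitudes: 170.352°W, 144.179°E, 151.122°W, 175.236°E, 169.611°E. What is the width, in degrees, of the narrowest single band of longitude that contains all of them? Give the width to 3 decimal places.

64.699°

Sort the longitudes: -170.352°, -151.122°, +144.179°, +169.611°, +175.236°.
Eastward gaps between consecutive values (wrapping around): 19.230°, 295.301°, 25.432°, 5.625°, 14.412°.
Largest gap = 295.301° ⇒ minimal covering band is its complement: 360° − 295.301° = 64.699°.
Band runs from +144.179° eastward to -151.122°, crossing the antimeridian.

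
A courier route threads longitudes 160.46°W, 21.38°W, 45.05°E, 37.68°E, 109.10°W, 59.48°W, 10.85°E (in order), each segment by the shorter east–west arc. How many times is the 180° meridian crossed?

Leg 1: -160.46° → -21.38°, shortest Δλ = 139.08° (east) — does not cross 180°.
Leg 2: -21.38° → +45.05°, shortest Δλ = 66.43° (east) — does not cross 180°.
Leg 3: +45.05° → +37.68°, shortest Δλ = -7.37° (west) — does not cross 180°.
Leg 4: +37.68° → -109.10°, shortest Δλ = -146.78° (west) — does not cross 180°.
Leg 5: -109.10° → -59.48°, shortest Δλ = 49.62° (east) — does not cross 180°.
Leg 6: -59.48° → +10.85°, shortest Δλ = 70.33° (east) — does not cross 180°.
Total crossings: 0.

0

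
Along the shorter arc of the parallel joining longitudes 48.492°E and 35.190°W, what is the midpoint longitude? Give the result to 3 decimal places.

Signed shortest Δλ from +48.492° to -35.190° is -83.682°.
Midpoint longitude = +48.492° + (-83.682°)/2 = +48.492° − 41.841° = +6.651°.

6.651°E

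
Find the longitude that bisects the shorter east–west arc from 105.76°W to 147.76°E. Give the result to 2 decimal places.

Signed shortest Δλ from -105.76° to +147.76° is -106.48°.
Midpoint longitude = -105.76° + (-106.48°)/2 = -105.76° − 53.24° = -159.00°.
(The naïve average (-105.76 + +147.76)/2 = 21.0° is on the wrong side of the globe.)

159.00°W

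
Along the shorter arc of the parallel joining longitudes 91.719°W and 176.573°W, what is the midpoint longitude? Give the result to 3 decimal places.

Signed shortest Δλ from -91.719° to -176.573° is -84.854°.
Midpoint longitude = -91.719° + (-84.854°)/2 = -91.719° − 42.427° = -134.146°.

134.146°W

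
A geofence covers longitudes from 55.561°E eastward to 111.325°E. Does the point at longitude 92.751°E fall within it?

Band width going east from +55.561° to +111.325°: ((111.325 − 55.561) mod 360) = 55.764°.
Offset of +92.751° east of the west edge: ((92.751 − 55.561) mod 360) = 37.190°.
37.190° ≤ 55.764° ⇒ inside.

Yes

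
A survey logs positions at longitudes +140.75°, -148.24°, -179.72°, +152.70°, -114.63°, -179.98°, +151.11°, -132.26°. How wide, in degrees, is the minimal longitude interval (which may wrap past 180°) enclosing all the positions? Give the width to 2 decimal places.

Sort the longitudes: -179.98°, -179.72°, -148.24°, -132.26°, -114.63°, +140.75°, +151.11°, +152.70°.
Eastward gaps between consecutive values (wrapping around): 0.26°, 31.48°, 15.98°, 17.63°, 255.38°, 10.36°, 1.59°, 27.32°.
Largest gap = 255.38° ⇒ minimal covering band is its complement: 360° − 255.38° = 104.62°.
Band runs from +140.75° eastward to -114.63°, crossing the antimeridian.

104.62°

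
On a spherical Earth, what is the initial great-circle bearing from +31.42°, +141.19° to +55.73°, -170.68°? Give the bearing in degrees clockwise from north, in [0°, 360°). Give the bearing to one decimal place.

39.5°

Δλ = -170.68 − 141.19 = -311.87°; wrapped into (−180°, 180°]: 48.13°.
θ = atan2( sin Δλ · cos φ₂ , cos φ₁ · sin φ₂ − sin φ₁ · cos φ₂ · cos Δλ )
  = atan2(0.41931, 0.50929) = 39.465° → normalised to [0°, 360°): 39.465°.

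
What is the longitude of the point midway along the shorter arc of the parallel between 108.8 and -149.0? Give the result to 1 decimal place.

+159.9°

Signed shortest Δλ from +108.8° to -149.0° is +102.2°.
Midpoint longitude = +108.8° + (+102.2°)/2 = +108.8° + 51.1° = +159.9°.
(The naïve average (+108.8 + -149.0)/2 = -20.1° is on the wrong side of the globe.)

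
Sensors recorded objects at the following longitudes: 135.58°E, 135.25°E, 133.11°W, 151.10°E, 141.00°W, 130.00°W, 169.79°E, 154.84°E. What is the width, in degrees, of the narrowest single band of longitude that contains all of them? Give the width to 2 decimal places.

94.75°

Sort the longitudes: -141.00°, -133.11°, -130.00°, +135.25°, +135.58°, +151.10°, +154.84°, +169.79°.
Eastward gaps between consecutive values (wrapping around): 7.89°, 3.11°, 265.25°, 0.33°, 15.52°, 3.74°, 14.95°, 49.21°.
Largest gap = 265.25° ⇒ minimal covering band is its complement: 360° − 265.25° = 94.75°.
Band runs from +135.25° eastward to -130.00°, crossing the antimeridian.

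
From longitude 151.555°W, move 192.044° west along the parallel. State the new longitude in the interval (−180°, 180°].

16.401°E

Start at -151.555°; shift −192.044° → -343.599°.
-343.599° lies outside (−180°, 180°]; add 360° → +16.401°.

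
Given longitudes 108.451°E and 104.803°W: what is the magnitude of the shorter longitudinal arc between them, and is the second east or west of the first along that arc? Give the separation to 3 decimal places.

146.746° east

Raw difference: -104.803 − 108.451 = -213.254°.
Normalise into (−180°, 180°]: -213.254° + 360° = 146.746°.
Positive ⇒ the second point lies to the east; separation 146.746°.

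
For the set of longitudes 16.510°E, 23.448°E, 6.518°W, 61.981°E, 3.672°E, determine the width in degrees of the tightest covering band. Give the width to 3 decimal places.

68.499°

Sort the longitudes: -6.518°, +3.672°, +16.510°, +23.448°, +61.981°.
Eastward gaps between consecutive values (wrapping around): 10.190°, 12.838°, 6.938°, 38.533°, 291.501°.
Largest gap = 291.501° ⇒ minimal covering band is its complement: 360° − 291.501° = 68.499°.
Band runs from -6.518° eastward to +61.981°.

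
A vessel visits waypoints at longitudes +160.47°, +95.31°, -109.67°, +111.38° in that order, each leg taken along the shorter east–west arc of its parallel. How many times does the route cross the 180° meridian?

Leg 1: +160.47° → +95.31°, shortest Δλ = -65.16° (west) — does not cross 180°.
Leg 2: +95.31° → -109.67°, shortest Δλ = 155.02° (east) — crosses 180°.
Leg 3: -109.67° → +111.38°, shortest Δλ = -138.95° (west) — crosses 180°.
Total crossings: 2.

2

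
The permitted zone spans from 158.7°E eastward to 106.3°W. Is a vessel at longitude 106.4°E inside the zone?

Band width going east from +158.7° to -106.3°: ((-106.3 − 158.7) mod 360) = 95.0°.
Offset of +106.4° east of the west edge: ((106.4 − 158.7) mod 360) = 307.7°.
307.7° > 95.0° ⇒ outside.

No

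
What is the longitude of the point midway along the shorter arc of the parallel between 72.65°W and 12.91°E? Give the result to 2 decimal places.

Signed shortest Δλ from -72.65° to +12.91° is +85.56°.
Midpoint longitude = -72.65° + (+85.56°)/2 = -72.65° + 42.78° = -29.87°.

29.87°W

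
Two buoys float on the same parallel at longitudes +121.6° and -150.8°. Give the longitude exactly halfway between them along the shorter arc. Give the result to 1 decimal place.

Signed shortest Δλ from +121.6° to -150.8° is +87.6°.
Midpoint longitude = +121.6° + (+87.6°)/2 = +121.6° + 43.8° = +165.4°.
(The naïve average (+121.6 + -150.8)/2 = -14.6° is on the wrong side of the globe.)

+165.4°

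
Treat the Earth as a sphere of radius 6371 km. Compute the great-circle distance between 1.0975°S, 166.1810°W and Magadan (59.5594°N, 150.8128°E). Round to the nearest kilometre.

Δλ = 150.8128 − -166.1810 = 316.9938°; wrapped into (−180°, 180°]: -43.0062°.
Δφ = 59.5594 − -1.0975 = 60.6569°.
a = sin²(Δφ/2) + cos φ₁ · cos φ₂ · sin²(Δλ/2) = 0.323041.
c = 2·atan2(√a, √(1−a)) = 1.20904 rad → d = 6371·c ≈ 7702.79 km.

7703 km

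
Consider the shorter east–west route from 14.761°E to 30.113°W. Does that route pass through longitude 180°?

No

Signed shortest Δλ = ((-30.113 − 14.761 + 180) mod 360) − 180 = -44.874°.
Going west by 44.874° from +14.761° reaches -30.113° without touching 180°.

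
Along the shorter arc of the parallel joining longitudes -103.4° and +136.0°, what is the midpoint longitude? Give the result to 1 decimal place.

Signed shortest Δλ from -103.4° to +136.0° is -120.6°.
Midpoint longitude = -103.4° + (-120.6°)/2 = -103.4° − 60.3° = -163.7°.
(The naïve average (-103.4 + +136.0)/2 = 16.3° is on the wrong side of the globe.)

-163.7°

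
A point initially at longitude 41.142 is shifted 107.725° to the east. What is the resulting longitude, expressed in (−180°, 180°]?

+148.867°

Start at +41.142°; shift +107.725° → +148.867°.
+148.867° already lies in (−180°, 180°].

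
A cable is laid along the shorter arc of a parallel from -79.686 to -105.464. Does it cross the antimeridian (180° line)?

Signed shortest Δλ = ((-105.464 − -79.686 + 180) mod 360) − 180 = -25.778°.
Going west by 25.778° from -79.686° reaches -105.464° without touching 180°.

No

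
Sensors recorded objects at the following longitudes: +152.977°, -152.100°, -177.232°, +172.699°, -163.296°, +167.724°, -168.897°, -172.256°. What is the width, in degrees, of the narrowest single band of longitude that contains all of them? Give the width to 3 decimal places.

54.923°

Sort the longitudes: -177.232°, -172.256°, -168.897°, -163.296°, -152.100°, +152.977°, +167.724°, +172.699°.
Eastward gaps between consecutive values (wrapping around): 4.976°, 3.359°, 5.601°, 11.196°, 305.077°, 14.747°, 4.975°, 10.069°.
Largest gap = 305.077° ⇒ minimal covering band is its complement: 360° − 305.077° = 54.923°.
Band runs from +152.977° eastward to -152.100°, crossing the antimeridian.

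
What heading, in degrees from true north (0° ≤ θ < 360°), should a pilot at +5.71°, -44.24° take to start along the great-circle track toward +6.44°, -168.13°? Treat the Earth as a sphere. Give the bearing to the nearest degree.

281°

Δλ = -168.13 − -44.24 = -123.89°.
θ = atan2( sin Δλ · cos φ₂ , cos φ₁ · sin φ₂ − sin φ₁ · cos φ₂ · cos Δλ )
  = atan2(-0.82487, 0.16673) = -78.573° → normalised to [0°, 360°): 281.427°.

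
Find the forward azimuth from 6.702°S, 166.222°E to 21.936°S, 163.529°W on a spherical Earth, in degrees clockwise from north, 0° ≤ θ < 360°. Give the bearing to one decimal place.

120.7°

Δλ = -163.529 − 166.222 = -329.751°; wrapped into (−180°, 180°]: 30.249°.
θ = atan2( sin Δλ · cos φ₂ , cos φ₁ · sin φ₂ − sin φ₁ · cos φ₂ · cos Δλ )
  = atan2(0.46729, -0.27750) = 120.704° → normalised to [0°, 360°): 120.704°.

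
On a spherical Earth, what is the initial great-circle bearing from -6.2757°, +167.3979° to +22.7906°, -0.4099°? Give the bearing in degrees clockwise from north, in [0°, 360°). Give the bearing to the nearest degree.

326°

Δλ = -0.4099 − 167.3979 = -167.8078°.
θ = atan2( sin Δλ · cos φ₂ , cos φ₁ · sin φ₂ − sin φ₁ · cos φ₂ · cos Δλ )
  = atan2(-0.19470, 0.28654) = -34.196° → normalised to [0°, 360°): 325.804°.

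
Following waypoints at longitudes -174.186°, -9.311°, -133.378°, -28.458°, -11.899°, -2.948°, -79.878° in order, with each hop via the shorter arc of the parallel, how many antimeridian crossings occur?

Leg 1: -174.186° → -9.311°, shortest Δλ = 164.875° (east) — does not cross 180°.
Leg 2: -9.311° → -133.378°, shortest Δλ = -124.067° (west) — does not cross 180°.
Leg 3: -133.378° → -28.458°, shortest Δλ = 104.92° (east) — does not cross 180°.
Leg 4: -28.458° → -11.899°, shortest Δλ = 16.559° (east) — does not cross 180°.
Leg 5: -11.899° → -2.948°, shortest Δλ = 8.951° (east) — does not cross 180°.
Leg 6: -2.948° → -79.878°, shortest Δλ = -76.93° (west) — does not cross 180°.
Total crossings: 0.

0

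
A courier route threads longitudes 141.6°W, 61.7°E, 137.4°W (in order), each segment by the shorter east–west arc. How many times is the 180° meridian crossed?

Leg 1: -141.6° → +61.7°, shortest Δλ = -156.7° (west) — crosses 180°.
Leg 2: +61.7° → -137.4°, shortest Δλ = 160.9° (east) — crosses 180°.
Total crossings: 2.

2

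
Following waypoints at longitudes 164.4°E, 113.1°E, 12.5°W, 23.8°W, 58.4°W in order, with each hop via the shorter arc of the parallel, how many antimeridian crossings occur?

0

Leg 1: +164.4° → +113.1°, shortest Δλ = -51.3° (west) — does not cross 180°.
Leg 2: +113.1° → -12.5°, shortest Δλ = -125.6° (west) — does not cross 180°.
Leg 3: -12.5° → -23.8°, shortest Δλ = -11.3° (west) — does not cross 180°.
Leg 4: -23.8° → -58.4°, shortest Δλ = -34.6° (west) — does not cross 180°.
Total crossings: 0.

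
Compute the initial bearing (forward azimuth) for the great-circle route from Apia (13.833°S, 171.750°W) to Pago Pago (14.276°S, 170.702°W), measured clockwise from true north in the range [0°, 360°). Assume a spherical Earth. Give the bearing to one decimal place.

Δλ = -170.702 − -171.750 = 1.048°.
θ = atan2( sin Δλ · cos φ₂ , cos φ₁ · sin φ₂ − sin φ₁ · cos φ₂ · cos Δλ )
  = atan2(0.01773, -0.00777) = 113.672° → normalised to [0°, 360°): 113.672°.

113.7°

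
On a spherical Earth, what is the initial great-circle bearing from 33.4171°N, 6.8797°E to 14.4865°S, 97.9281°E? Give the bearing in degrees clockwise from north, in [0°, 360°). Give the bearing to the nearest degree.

102°

Δλ = 97.9281 − 6.8797 = 91.0484°.
θ = atan2( sin Δλ · cos φ₂ , cos φ₁ · sin φ₂ − sin φ₁ · cos φ₂ · cos Δλ )
  = atan2(0.96804, -0.19904) = 101.619° → normalised to [0°, 360°): 101.619°.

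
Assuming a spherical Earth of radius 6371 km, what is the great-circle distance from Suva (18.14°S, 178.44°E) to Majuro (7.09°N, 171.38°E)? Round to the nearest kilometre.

2910 km

Δλ = 171.38 − 178.44 = -7.06°.
Δφ = 7.09 − -18.14 = 25.23°.
a = sin²(Δφ/2) + cos φ₁ · cos φ₂ · sin²(Δλ/2) = 0.051273.
c = 2·atan2(√a, √(1−a)) = 0.45683 rad → d = 6371·c ≈ 2910.48 km.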